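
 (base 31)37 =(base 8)144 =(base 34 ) 2W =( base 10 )100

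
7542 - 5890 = 1652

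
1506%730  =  46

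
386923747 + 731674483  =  1118598230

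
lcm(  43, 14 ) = 602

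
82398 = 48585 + 33813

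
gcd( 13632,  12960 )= 96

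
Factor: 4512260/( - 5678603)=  - 2^2*5^1*7^(-1) * 659^( - 1 )*1231^( - 1)*225613^1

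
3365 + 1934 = 5299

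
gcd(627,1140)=57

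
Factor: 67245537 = 3^1 * 23^1*599^1*1627^1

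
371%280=91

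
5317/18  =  295 + 7/18 = 295.39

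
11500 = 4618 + 6882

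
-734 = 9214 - 9948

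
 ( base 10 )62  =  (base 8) 76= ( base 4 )332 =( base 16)3e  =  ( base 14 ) 46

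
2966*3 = 8898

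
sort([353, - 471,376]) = [ - 471,  353,376 ]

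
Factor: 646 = 2^1*17^1*19^1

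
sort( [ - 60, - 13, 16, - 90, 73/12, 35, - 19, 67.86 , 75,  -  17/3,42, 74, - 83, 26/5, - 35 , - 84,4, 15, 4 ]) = [-90,-84,-83,-60, - 35,-19, - 13,-17/3 , 4, 4, 26/5, 73/12, 15, 16,35,  42,67.86, 74, 75]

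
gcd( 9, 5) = 1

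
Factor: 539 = 7^2*11^1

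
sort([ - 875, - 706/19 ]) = [ - 875 , - 706/19]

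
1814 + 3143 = 4957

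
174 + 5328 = 5502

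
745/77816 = 745/77816 = 0.01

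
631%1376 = 631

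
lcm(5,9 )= 45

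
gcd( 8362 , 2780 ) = 2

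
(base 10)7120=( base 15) 219A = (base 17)17ae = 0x1BD0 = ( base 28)928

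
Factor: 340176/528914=456/709 = 2^3*3^1 * 19^1*709^(-1 ) 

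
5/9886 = 5/9886 =0.00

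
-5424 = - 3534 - 1890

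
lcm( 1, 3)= 3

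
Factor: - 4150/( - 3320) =5/4= 2^( - 2 )*5^1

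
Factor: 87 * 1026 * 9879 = 2^1*3^5*19^1*29^1*37^1*89^1 = 881819298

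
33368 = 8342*4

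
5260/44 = 119+6/11 = 119.55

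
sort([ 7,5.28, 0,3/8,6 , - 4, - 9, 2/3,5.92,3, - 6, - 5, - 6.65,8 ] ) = [ - 9, - 6.65, - 6,-5, - 4,0, 3/8, 2/3, 3,  5.28,5.92, 6,7, 8 ]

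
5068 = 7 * 724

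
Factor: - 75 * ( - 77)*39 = 225225 = 3^2 * 5^2*7^1* 11^1*  13^1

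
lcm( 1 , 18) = 18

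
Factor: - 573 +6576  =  6003=3^2*23^1*29^1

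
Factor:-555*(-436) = 241980 = 2^2*3^1*5^1*37^1*109^1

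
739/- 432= -2 + 125/432 = - 1.71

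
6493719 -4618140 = 1875579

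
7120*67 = 477040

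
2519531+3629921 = 6149452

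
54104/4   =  13526 = 13526.00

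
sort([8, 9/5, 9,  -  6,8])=[-6,9/5, 8,8, 9]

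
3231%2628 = 603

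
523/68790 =523/68790 = 0.01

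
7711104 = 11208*688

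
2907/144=323/16 = 20.19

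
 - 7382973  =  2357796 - 9740769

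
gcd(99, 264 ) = 33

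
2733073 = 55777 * 49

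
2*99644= 199288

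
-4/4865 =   -  4/4865 = -0.00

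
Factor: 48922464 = 2^5*3^1 *17^1*31^1*967^1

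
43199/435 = 43199/435= 99.31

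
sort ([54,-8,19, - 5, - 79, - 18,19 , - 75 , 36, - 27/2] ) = [ - 79, - 75 , - 18, - 27/2 , - 8,-5 , 19, 19,  36,54]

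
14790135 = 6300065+8490070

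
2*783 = 1566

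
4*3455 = 13820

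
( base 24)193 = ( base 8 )1433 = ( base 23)1BD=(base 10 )795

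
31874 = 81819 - 49945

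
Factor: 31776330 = 2^1*3^1*5^1*701^1*1511^1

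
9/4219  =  9/4219 =0.00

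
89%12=5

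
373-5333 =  - 4960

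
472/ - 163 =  - 472/163 = - 2.90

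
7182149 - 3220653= 3961496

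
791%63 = 35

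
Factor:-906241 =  - 7^1*37^1 * 3499^1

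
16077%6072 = 3933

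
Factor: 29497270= 2^1*5^1*11^1*23^1*89^1*131^1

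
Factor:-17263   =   - 61^1 * 283^1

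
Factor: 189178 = 2^1* 11^1*8599^1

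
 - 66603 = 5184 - 71787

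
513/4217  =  513/4217 = 0.12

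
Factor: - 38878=- 2^1*7^1*2777^1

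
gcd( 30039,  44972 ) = 1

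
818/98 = 409/49 = 8.35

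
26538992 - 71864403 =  - 45325411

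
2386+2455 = 4841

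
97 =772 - 675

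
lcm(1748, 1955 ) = 148580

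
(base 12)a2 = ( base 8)172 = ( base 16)7a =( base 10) 122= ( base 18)6e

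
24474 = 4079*6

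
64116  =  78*822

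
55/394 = 55/394 = 0.14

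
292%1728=292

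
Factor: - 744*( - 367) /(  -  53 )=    - 2^3 * 3^1*31^1 * 53^( - 1) * 367^1 =- 273048/53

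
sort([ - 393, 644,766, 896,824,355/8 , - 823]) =[ - 823, - 393, 355/8,644,766, 824,896]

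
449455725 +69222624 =518678349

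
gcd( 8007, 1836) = 51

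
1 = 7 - 6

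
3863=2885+978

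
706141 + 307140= 1013281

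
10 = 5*2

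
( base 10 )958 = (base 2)1110111110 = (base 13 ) 589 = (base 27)18D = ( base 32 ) tu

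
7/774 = 7/774 = 0.01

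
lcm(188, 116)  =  5452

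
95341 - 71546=23795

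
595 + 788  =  1383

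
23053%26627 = 23053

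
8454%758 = 116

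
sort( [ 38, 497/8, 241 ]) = [38,497/8,241 ] 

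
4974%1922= 1130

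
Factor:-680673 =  - 3^1*7^1 *32413^1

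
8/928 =1/116 = 0.01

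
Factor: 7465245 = 3^1 * 5^1*47^1*10589^1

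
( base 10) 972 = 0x3CC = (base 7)2556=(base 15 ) 44c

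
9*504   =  4536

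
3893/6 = 648+ 5/6 = 648.83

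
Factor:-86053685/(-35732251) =5^1*691^1*24907^1*35732251^( - 1) 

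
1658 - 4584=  - 2926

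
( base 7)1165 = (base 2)110110111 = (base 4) 12313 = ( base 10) 439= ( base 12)307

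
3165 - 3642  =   - 477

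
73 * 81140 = 5923220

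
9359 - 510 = 8849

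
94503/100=94503/100   =  945.03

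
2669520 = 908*2940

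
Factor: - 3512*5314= - 2^4  *  439^1*2657^1 = - 18662768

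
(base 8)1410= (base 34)ms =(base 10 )776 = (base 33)NH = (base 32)O8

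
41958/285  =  147 +21/95 = 147.22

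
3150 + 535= 3685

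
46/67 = 46/67 = 0.69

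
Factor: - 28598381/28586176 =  - 2^( - 6 )*7^1 * 127^( - 1) * 1433^1 * 2851^1*3517^( - 1 ) 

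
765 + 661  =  1426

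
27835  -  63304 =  - 35469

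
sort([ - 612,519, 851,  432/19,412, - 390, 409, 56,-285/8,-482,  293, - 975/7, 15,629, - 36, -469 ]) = [ - 612, - 482, - 469,  -  390, - 975/7, - 36, - 285/8,15, 432/19, 56,  293, 409 , 412,  519, 629,  851 ]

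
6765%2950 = 865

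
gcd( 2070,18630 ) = 2070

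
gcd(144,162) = 18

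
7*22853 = 159971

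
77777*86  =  6688822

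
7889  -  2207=5682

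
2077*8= 16616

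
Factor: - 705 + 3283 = 2578=2^1 *1289^1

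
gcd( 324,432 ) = 108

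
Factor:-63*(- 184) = 2^3*3^2*7^1* 23^1 =11592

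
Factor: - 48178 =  - 2^1*13^1*17^1*109^1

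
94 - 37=57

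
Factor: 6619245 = 3^1*5^1*41^1*47^1*229^1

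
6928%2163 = 439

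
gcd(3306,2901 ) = 3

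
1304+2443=3747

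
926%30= 26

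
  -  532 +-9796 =-10328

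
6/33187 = 6/33187= 0.00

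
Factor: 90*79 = 7110 = 2^1*3^2*5^1 * 79^1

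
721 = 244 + 477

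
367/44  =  8 + 15/44= 8.34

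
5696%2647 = 402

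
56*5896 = 330176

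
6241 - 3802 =2439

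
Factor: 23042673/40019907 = 7680891/13339969 = 3^1*139^(  -  1 )*95971^( - 1)*2560297^1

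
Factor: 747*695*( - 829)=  - 3^2*5^1*83^1*139^1*829^1  =  - 430387785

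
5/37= 5/37 = 0.14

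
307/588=307/588 = 0.52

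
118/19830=59/9915 = 0.01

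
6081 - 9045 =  - 2964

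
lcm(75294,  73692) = 3463524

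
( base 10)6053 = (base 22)CB3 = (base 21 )DF5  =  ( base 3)22022012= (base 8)13645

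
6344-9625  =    -  3281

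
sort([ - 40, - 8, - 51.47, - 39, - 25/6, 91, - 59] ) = [ - 59, - 51.47, - 40, - 39, - 8, - 25/6,91]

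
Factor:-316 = -2^2*79^1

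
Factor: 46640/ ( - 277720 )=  - 22/131 = - 2^1*11^1*131^( - 1 ) 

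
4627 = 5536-909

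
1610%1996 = 1610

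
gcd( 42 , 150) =6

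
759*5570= 4227630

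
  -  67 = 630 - 697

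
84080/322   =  42040/161= 261.12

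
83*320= 26560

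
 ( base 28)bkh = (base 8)21761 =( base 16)23f1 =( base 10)9201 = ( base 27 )cgl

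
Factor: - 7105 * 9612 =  - 2^2*3^3 * 5^1 * 7^2*29^1*  89^1= -68293260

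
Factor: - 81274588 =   -  2^2*29^1 * 700643^1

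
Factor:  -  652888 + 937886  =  2^1*7^1*20357^1 = 284998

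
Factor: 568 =2^3* 71^1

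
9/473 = 9/473 = 0.02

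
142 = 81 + 61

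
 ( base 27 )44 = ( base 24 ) 4G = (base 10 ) 112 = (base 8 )160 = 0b1110000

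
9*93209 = 838881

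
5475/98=55 + 85/98 = 55.87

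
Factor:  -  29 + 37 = 2^3 = 8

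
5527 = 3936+1591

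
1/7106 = 1/7106 = 0.00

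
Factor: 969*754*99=2^1*3^3*11^1*13^1 * 17^1*19^1*29^1 = 72331974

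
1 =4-3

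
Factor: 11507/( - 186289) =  - 37^1 * 599^( - 1 ) = -  37/599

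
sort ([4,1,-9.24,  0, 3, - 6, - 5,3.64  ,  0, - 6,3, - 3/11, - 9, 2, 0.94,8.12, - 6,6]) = [ - 9.24, - 9, - 6,-6,- 6,- 5, - 3/11,0,0, 0.94,1, 2,3, 3,  3.64,4,6, 8.12]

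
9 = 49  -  40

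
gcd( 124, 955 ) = 1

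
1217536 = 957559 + 259977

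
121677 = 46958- -74719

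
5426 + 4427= 9853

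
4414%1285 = 559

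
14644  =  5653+8991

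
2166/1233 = 1 + 311/411=1.76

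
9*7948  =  71532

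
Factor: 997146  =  2^1*3^2*31^1*1787^1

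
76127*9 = 685143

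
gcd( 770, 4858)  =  14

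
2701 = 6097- 3396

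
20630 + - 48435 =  - 27805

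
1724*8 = 13792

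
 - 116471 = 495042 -611513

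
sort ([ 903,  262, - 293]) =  [ - 293,  262,903 ] 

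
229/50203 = 229/50203= 0.00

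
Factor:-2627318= -2^1 * 613^1*2143^1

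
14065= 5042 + 9023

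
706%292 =122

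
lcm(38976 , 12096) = 350784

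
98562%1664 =386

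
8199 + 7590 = 15789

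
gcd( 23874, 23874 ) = 23874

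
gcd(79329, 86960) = 1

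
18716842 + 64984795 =83701637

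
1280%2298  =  1280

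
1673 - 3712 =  - 2039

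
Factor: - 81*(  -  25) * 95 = 192375=3^4 * 5^3*19^1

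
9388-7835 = 1553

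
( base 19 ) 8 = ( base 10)8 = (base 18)8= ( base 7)11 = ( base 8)10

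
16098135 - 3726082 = 12372053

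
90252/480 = 188 + 1/40 = 188.03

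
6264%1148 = 524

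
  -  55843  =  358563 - 414406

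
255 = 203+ 52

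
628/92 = 157/23 = 6.83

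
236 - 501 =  - 265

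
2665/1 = 2665  =  2665.00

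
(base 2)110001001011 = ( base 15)DEC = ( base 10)3147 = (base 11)2401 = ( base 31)38G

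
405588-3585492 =  -  3179904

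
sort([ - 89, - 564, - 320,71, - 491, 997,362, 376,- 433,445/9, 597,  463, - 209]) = [-564,-491, - 433, - 320, - 209, - 89,445/9,71 , 362, 376, 463,597,997 ]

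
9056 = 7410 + 1646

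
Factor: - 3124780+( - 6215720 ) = - 9340500 = - 2^2 * 3^1*5^3*13^1 * 479^1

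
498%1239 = 498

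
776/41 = 776/41 = 18.93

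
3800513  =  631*6023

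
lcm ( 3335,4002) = 20010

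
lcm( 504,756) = 1512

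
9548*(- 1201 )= - 11467148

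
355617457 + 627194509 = 982811966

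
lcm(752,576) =27072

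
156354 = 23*6798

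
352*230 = 80960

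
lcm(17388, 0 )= 0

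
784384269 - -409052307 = 1193436576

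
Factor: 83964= 2^2*3^1*6997^1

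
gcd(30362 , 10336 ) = 646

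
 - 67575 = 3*( - 22525 ) 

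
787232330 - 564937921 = 222294409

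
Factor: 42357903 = 3^1*7^2*193^1*1493^1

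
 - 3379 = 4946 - 8325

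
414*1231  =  509634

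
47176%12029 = 11089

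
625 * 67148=41967500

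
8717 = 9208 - 491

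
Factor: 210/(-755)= - 42/151 = - 2^1*3^1 * 7^1*151^(-1)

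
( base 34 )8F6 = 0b10011000100100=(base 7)40316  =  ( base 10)9764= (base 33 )8vt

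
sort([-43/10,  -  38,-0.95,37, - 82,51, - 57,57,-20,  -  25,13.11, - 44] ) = [ - 82, - 57, - 44,-38, - 25, - 20, - 43/10, - 0.95,  13.11, 37, 51,57] 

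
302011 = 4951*61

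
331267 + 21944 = 353211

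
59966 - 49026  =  10940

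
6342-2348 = 3994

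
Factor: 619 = 619^1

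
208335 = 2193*95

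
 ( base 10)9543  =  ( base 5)301133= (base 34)88N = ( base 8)22507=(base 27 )D2C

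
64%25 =14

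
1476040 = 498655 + 977385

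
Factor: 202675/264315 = 3^(  -  1 )*5^1*11^2*263^(-1) =605/789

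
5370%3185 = 2185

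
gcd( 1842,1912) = 2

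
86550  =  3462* 25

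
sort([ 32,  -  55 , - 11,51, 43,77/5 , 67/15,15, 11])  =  [ - 55,  -  11 , 67/15,11, 15, 77/5, 32, 43 , 51] 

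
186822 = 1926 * 97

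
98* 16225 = 1590050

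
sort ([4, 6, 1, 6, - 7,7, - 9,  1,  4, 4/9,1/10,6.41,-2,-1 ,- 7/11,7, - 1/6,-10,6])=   [ - 10, - 9, - 7, - 2,-1, - 7/11, - 1/6 , 1/10,4/9, 1 , 1, 4, 4,  6, 6, 6,6.41 , 7, 7]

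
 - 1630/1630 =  - 1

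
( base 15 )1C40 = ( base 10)6135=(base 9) 8366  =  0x17f7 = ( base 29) 78G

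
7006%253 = 175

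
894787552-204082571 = 690704981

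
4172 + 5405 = 9577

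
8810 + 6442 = 15252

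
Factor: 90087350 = 2^1*5^2 * 1801747^1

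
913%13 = 3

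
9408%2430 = 2118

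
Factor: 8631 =3^2 * 7^1*137^1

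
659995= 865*763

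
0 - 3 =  - 3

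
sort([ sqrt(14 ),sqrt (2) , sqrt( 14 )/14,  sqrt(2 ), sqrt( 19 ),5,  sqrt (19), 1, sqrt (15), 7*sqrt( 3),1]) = [ sqrt( 14 )/14,  1, 1,sqrt(2),  sqrt(2),  sqrt( 14), sqrt( 15 ) , sqrt(19 ),sqrt(19 ), 5,  7*sqrt( 3) ]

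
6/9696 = 1/1616= 0.00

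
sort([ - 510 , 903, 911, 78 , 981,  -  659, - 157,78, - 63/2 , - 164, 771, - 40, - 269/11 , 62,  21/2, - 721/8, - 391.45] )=[ - 659, - 510,-391.45, - 164, - 157,  -  721/8, - 40, - 63/2,-269/11, 21/2, 62, 78, 78, 771, 903, 911,  981 ]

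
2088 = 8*261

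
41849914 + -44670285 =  - 2820371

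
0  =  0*404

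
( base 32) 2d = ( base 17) 49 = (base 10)77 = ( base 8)115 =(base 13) 5C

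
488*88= 42944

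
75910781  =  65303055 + 10607726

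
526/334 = 263/167 = 1.57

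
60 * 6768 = 406080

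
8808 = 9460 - 652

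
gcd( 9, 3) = 3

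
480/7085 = 96/1417 = 0.07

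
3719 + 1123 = 4842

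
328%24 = 16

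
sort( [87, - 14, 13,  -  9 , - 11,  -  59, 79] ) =[ - 59,  -  14, - 11 ,  -  9, 13,  79,87]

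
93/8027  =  93/8027 = 0.01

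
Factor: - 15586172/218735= - 2^2*5^( -1)*7^1*11^( - 1) * 41^( - 1 )*97^( - 1) * 409^1*1361^1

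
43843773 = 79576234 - 35732461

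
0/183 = 0  =  0.00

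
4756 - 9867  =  -5111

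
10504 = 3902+6602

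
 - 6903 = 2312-9215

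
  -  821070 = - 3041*270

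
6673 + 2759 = 9432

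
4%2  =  0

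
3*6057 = 18171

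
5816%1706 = 698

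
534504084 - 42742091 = 491761993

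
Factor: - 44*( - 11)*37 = 17908 =2^2*11^2*37^1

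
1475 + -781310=-779835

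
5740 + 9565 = 15305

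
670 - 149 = 521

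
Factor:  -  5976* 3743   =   - 2^3*3^2*19^1*83^1*197^1 = - 22368168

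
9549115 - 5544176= 4004939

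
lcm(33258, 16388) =1130772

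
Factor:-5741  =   - 5741^1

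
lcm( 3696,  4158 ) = 33264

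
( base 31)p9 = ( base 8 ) 1420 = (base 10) 784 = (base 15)374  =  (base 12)554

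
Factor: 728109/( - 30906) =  - 801/34 = - 2^ ( - 1 )*3^2 * 17^(-1) * 89^1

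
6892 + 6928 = 13820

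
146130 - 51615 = 94515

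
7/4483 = 7/4483 =0.00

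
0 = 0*198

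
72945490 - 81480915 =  - 8535425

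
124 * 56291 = 6980084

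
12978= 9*1442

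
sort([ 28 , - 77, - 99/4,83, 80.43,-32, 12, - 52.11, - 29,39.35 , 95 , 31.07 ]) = [-77, - 52.11, - 32, - 29, - 99/4,12,28,31.07,39.35,80.43, 83,95] 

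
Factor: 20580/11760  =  7/4 = 2^( - 2 ) *7^1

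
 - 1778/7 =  - 254 = - 254.00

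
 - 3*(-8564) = 25692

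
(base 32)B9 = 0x169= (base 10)361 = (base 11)2a9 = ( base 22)g9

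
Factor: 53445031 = 23^1*2323697^1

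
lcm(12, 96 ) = 96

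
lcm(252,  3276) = 3276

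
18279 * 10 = 182790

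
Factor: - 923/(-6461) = 7^( - 1) = 1/7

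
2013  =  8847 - 6834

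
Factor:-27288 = -2^3*3^2*379^1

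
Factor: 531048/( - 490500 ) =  - 406/375 = - 2^1*3^ ( - 1 )*5^( - 3)*7^1*29^1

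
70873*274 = 19419202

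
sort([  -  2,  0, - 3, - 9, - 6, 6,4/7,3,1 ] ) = [ - 9, - 6, -3,  -  2, 0, 4/7, 1,  3, 6 ] 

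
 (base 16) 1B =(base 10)27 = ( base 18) 19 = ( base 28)r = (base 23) 14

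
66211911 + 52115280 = 118327191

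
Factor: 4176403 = 7^1*11^1*73^1 * 743^1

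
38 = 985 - 947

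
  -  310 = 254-564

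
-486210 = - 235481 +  - 250729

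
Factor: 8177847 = 3^1 * 19^1 *53^1*2707^1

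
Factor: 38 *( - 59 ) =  - 2242= -2^1*19^1 * 59^1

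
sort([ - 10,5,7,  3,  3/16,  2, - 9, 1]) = [ - 10, - 9, 3/16, 1,2, 3,  5, 7] 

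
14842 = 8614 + 6228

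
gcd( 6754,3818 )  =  2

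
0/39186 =0 =0.00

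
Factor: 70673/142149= 3^( - 1)*7^( - 2 ) *29^1*967^( - 1 )*2437^1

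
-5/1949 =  - 1 + 1944/1949 = - 0.00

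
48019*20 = 960380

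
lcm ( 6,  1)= 6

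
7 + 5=12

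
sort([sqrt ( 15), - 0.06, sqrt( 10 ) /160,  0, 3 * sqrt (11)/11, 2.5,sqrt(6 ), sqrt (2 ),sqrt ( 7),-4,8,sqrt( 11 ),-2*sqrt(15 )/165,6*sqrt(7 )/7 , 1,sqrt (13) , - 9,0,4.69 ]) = [-9 , - 4,  -  0.06,  -  2*sqrt(15 )/165,0,0, sqrt( 10 ) /160,3*sqrt(11 )/11,1, sqrt (2), 6*sqrt( 7 )/7,sqrt( 6 ),2.5,sqrt(7 ),  sqrt( 11),sqrt ( 13),sqrt(15 ),4.69,  8]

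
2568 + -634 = 1934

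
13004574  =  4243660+8760914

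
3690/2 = 1845 = 1845.00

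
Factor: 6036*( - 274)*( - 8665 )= 2^3*3^1*5^1*137^1*503^1*1733^1 = 14330731560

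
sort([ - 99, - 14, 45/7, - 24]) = [ - 99, - 24, - 14,45/7 ] 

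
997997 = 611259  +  386738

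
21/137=21/137=0.15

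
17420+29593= 47013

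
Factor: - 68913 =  - 3^2 *13^1 * 19^1 * 31^1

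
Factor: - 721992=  - 2^3 * 3^1*67^1*449^1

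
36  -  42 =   -  6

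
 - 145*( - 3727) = 540415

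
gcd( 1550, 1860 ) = 310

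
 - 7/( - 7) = 1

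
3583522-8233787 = -4650265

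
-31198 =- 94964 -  - 63766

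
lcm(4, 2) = 4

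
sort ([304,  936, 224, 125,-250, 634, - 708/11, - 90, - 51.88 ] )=[ - 250,-90,-708/11,-51.88, 125, 224, 304, 634,  936]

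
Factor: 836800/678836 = 209200/169709= 2^4*5^2 * 523^1*169709^ ( - 1)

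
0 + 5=5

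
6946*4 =27784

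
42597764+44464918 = 87062682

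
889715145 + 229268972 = 1118984117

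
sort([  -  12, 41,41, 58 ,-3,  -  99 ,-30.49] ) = [ - 99, - 30.49,  -  12, - 3,41, 41 , 58]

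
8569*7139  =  61174091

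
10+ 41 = 51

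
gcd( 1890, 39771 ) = 27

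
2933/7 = 419=419.00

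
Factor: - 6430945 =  -5^1* 1286189^1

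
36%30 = 6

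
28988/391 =74 + 54/391 = 74.14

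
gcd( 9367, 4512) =1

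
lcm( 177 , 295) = 885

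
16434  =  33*498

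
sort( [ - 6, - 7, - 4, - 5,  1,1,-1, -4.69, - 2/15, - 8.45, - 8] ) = [ - 8.45,  -  8,-7, - 6, - 5, - 4.69, - 4, - 1 , - 2/15, 1,  1 ]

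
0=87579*0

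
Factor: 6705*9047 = 60660135 = 3^2 * 5^1*83^1*109^1*149^1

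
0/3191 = 0 = 0.00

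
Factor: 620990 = 2^1*5^1*62099^1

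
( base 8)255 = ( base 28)65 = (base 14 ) C5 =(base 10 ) 173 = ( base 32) 5D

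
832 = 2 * 416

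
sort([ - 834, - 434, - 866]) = [ - 866, - 834 , - 434] 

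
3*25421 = 76263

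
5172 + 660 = 5832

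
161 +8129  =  8290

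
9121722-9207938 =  - 86216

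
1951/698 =2 + 555/698 =2.80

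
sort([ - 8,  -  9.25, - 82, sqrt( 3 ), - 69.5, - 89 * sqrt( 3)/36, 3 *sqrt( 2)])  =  [ - 82, - 69.5, - 9.25 ,-8 , - 89 * sqrt ( 3) /36, sqrt (3),  3*sqrt ( 2 )]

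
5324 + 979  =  6303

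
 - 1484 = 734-2218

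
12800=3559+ 9241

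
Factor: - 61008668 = - 2^2*7^1*241^1*9041^1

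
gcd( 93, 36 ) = 3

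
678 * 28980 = 19648440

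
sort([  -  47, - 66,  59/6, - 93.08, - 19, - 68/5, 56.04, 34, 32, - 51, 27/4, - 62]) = [-93.08,-66,-62, - 51, -47, - 19, - 68/5, 27/4, 59/6,32, 34, 56.04] 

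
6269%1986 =311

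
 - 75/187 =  - 1 + 112/187 =- 0.40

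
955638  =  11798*81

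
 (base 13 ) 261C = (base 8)12471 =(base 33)4wl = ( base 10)5433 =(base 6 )41053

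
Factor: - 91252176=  - 2^4*3^1*1901087^1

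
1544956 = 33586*46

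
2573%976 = 621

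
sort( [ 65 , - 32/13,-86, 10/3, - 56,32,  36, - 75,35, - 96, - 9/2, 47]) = [ - 96, - 86, - 75, - 56, - 9/2, - 32/13, 10/3,32, 35 , 36, 47, 65 ] 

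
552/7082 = 276/3541= 0.08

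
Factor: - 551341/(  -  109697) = 79^1*997^1*15671^(-1) = 78763/15671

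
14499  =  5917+8582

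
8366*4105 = 34342430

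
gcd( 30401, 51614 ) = 1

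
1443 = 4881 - 3438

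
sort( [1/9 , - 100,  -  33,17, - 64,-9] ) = [ - 100,-64,- 33, - 9, 1/9, 17] 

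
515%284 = 231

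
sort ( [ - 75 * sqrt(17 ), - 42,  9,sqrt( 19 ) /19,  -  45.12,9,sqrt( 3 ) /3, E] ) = [ - 75*sqrt(17 ) , - 45.12,-42, sqrt( 19) /19,sqrt( 3 )/3,E,  9, 9]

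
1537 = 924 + 613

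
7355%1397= 370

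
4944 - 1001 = 3943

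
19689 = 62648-42959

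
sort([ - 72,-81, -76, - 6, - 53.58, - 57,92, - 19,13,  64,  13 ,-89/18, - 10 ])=[ - 81 ,-76,- 72, - 57,  -  53.58 , - 19, - 10 ,-6, - 89/18, 13, 13,  64, 92]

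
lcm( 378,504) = 1512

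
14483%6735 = 1013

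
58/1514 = 29/757 =0.04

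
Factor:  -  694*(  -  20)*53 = 2^3*5^1*53^1 *347^1  =  735640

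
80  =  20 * 4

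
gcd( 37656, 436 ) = 4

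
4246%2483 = 1763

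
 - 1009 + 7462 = 6453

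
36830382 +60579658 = 97410040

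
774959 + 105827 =880786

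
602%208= 186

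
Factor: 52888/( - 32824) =-601/373 = - 373^ ( - 1)*601^1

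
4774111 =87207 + 4686904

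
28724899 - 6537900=22186999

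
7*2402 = 16814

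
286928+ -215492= 71436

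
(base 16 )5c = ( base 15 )62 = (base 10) 92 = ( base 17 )57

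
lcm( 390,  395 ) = 30810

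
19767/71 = 278 + 29/71= 278.41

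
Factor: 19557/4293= 41/9= 3^(- 2 )*41^1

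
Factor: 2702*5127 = 13853154 = 2^1*3^1*7^1*193^1  *1709^1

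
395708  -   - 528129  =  923837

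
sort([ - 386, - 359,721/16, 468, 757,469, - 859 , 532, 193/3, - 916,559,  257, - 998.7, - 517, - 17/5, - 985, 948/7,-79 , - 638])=[ - 998.7, - 985, - 916,-859, -638, - 517, - 386, - 359, - 79, - 17/5,721/16,193/3, 948/7,257, 468,  469,532, 559,757]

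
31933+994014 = 1025947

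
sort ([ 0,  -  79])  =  [ - 79,0]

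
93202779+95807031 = 189009810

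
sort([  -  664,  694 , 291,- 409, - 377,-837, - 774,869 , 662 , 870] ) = [-837,  -  774, - 664, -409, - 377, 291, 662,694, 869, 870] 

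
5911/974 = 5911/974 = 6.07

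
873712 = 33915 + 839797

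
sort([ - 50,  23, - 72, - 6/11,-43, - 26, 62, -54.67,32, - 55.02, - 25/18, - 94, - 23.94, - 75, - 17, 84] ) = [-94, - 75, - 72, - 55.02 , - 54.67, - 50, - 43, - 26, - 23.94 ,-17, - 25/18, - 6/11, 23,32,62, 84 ]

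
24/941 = 24/941 = 0.03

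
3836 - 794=3042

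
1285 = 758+527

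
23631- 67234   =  -43603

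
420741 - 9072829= -8652088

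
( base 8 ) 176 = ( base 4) 1332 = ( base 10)126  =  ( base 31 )42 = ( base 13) 99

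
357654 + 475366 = 833020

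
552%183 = 3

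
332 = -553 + 885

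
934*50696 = 47350064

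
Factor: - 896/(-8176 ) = 8/73 =2^3*73^(  -  1) 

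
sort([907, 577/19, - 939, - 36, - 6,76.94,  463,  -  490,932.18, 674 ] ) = [ - 939, - 490,-36,-6, 577/19, 76.94, 463, 674, 907,932.18 ]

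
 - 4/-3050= 2/1525 = 0.00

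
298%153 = 145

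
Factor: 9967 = 9967^1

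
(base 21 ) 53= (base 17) 66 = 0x6C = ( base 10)108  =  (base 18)60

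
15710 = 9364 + 6346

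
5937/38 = 156+9/38 = 156.24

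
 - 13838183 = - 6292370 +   -  7545813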